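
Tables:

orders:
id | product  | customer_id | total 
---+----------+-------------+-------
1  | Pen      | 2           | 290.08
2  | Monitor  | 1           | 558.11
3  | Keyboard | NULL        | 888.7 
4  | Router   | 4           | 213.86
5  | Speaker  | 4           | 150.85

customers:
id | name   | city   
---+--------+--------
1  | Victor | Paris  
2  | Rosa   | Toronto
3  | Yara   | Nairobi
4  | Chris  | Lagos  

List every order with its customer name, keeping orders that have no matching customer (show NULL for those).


LEFT JOIN keeps every row from orders (the left table); where customer_id has no match in customers, the customer columns become NULL. Walk through each order:
  - order 1 (Pen): customer_id=2 -> matches Rosa
  - order 2 (Monitor): customer_id=1 -> matches Victor
  - order 3 (Keyboard): customer_id=NULL, no match -> kept with NULL
  - order 4 (Router): customer_id=4 -> matches Chris
  - order 5 (Speaker): customer_id=4 -> matches Chris
All 5 rows appear; 1 has NULL customer.

SQL:
SELECT a.product, b.name AS customer
FROM orders a
LEFT JOIN customers b ON a.customer_id = b.id

Result:
product  | customer
---------+---------
Pen      | Rosa    
Monitor  | Victor  
Keyboard | NULL    
Router   | Chris   
Speaker  | Chris   


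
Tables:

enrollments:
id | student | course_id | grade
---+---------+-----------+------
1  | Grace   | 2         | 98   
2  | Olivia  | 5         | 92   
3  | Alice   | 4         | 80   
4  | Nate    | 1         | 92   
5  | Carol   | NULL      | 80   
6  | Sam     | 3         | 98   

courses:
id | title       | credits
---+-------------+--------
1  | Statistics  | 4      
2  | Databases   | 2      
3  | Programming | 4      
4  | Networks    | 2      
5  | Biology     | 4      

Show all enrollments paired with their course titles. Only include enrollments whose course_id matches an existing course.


INNER JOIN keeps only enrollments rows whose course_id matches an id in courses. Walk through each enrollment:
  - enrollment 1 (Grace): course_id=2 -> matches Databases
  - enrollment 2 (Olivia): course_id=5 -> matches Biology
  - enrollment 3 (Alice): course_id=4 -> matches Networks
  - enrollment 4 (Nate): course_id=1 -> matches Statistics
  - enrollment 5 (Carol): course_id=NULL, no match -> dropped
  - enrollment 6 (Sam): course_id=3 -> matches Programming
So 1 of 6 rows is dropped.

SQL:
SELECT a.student, b.title AS course
FROM enrollments a
INNER JOIN courses b ON a.course_id = b.id

Result:
student | course     
--------+------------
Grace   | Databases  
Olivia  | Biology    
Alice   | Networks   
Nate    | Statistics 
Sam     | Programming


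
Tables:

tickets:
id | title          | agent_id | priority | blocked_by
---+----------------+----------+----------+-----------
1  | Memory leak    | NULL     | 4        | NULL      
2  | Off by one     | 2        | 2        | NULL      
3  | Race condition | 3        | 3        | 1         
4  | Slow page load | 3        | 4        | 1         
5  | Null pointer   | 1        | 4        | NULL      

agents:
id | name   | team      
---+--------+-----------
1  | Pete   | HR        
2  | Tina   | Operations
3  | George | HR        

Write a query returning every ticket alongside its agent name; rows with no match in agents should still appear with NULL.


LEFT JOIN keeps every row from tickets (the left table); where agent_id has no match in agents, the agent columns become NULL. Walk through each ticket:
  - ticket 1 (Memory leak): agent_id=NULL, no match -> kept with NULL
  - ticket 2 (Off by one): agent_id=2 -> matches Tina
  - ticket 3 (Race condition): agent_id=3 -> matches George
  - ticket 4 (Slow page load): agent_id=3 -> matches George
  - ticket 5 (Null pointer): agent_id=1 -> matches Pete
All 5 rows appear; 1 has NULL agent.

SQL:
SELECT a.title, b.name AS agent
FROM tickets a
LEFT JOIN agents b ON a.agent_id = b.id

Result:
title          | agent 
---------------+-------
Memory leak    | NULL  
Off by one     | Tina  
Race condition | George
Slow page load | George
Null pointer   | Pete  


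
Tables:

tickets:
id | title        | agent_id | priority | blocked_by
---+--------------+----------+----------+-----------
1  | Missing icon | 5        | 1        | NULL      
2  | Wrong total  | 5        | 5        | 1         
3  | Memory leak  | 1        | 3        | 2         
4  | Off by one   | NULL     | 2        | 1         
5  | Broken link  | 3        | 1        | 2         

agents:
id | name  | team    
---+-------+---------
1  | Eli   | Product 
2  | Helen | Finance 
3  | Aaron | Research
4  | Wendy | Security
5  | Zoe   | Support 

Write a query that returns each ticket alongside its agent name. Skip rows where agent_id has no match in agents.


INNER JOIN keeps only tickets rows whose agent_id matches an id in agents. Walk through each ticket:
  - ticket 1 (Missing icon): agent_id=5 -> matches Zoe
  - ticket 2 (Wrong total): agent_id=5 -> matches Zoe
  - ticket 3 (Memory leak): agent_id=1 -> matches Eli
  - ticket 4 (Off by one): agent_id=NULL, no match -> dropped
  - ticket 5 (Broken link): agent_id=3 -> matches Aaron
So 1 of 5 rows is dropped.

SQL:
SELECT a.title, b.name AS agent
FROM tickets a
INNER JOIN agents b ON a.agent_id = b.id

Result:
title        | agent
-------------+------
Missing icon | Zoe  
Wrong total  | Zoe  
Memory leak  | Eli  
Broken link  | Aaron


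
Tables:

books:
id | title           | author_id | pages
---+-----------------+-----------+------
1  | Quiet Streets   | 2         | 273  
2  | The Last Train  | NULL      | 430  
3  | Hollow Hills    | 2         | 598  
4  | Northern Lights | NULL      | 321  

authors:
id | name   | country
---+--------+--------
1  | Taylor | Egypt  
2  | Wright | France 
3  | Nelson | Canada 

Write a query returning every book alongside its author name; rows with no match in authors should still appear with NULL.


LEFT JOIN keeps every row from books (the left table); where author_id has no match in authors, the author columns become NULL. Walk through each book:
  - book 1 (Quiet Streets): author_id=2 -> matches Wright
  - book 2 (The Last Train): author_id=NULL, no match -> kept with NULL
  - book 3 (Hollow Hills): author_id=2 -> matches Wright
  - book 4 (Northern Lights): author_id=NULL, no match -> kept with NULL
All 4 rows appear; 2 have NULL author.

SQL:
SELECT a.title, b.name AS author
FROM books a
LEFT JOIN authors b ON a.author_id = b.id

Result:
title           | author
----------------+-------
Quiet Streets   | Wright
The Last Train  | NULL  
Hollow Hills    | Wright
Northern Lights | NULL  


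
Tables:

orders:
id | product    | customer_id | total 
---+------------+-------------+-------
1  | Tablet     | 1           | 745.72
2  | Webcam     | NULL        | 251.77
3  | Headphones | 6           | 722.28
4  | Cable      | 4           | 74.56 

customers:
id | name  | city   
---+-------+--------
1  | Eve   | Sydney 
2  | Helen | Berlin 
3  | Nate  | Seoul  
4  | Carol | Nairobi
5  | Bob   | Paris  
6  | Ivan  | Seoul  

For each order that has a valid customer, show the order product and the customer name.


INNER JOIN keeps only orders rows whose customer_id matches an id in customers. Walk through each order:
  - order 1 (Tablet): customer_id=1 -> matches Eve
  - order 2 (Webcam): customer_id=NULL, no match -> dropped
  - order 3 (Headphones): customer_id=6 -> matches Ivan
  - order 4 (Cable): customer_id=4 -> matches Carol
So 1 of 4 rows is dropped.

SQL:
SELECT a.product, b.name AS customer
FROM orders a
INNER JOIN customers b ON a.customer_id = b.id

Result:
product    | customer
-----------+---------
Tablet     | Eve     
Headphones | Ivan    
Cable      | Carol   


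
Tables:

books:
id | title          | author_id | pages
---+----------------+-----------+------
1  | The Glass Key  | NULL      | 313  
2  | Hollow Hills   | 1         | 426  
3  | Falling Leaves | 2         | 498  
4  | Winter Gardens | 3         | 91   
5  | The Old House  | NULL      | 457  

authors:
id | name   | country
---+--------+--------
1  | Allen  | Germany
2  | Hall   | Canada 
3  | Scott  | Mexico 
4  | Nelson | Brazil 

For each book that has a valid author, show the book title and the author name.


INNER JOIN keeps only books rows whose author_id matches an id in authors. Walk through each book:
  - book 1 (The Glass Key): author_id=NULL, no match -> dropped
  - book 2 (Hollow Hills): author_id=1 -> matches Allen
  - book 3 (Falling Leaves): author_id=2 -> matches Hall
  - book 4 (Winter Gardens): author_id=3 -> matches Scott
  - book 5 (The Old House): author_id=NULL, no match -> dropped
So 2 of 5 rows are dropped.

SQL:
SELECT a.title, b.name AS author
FROM books a
INNER JOIN authors b ON a.author_id = b.id

Result:
title          | author
---------------+-------
Hollow Hills   | Allen 
Falling Leaves | Hall  
Winter Gardens | Scott 


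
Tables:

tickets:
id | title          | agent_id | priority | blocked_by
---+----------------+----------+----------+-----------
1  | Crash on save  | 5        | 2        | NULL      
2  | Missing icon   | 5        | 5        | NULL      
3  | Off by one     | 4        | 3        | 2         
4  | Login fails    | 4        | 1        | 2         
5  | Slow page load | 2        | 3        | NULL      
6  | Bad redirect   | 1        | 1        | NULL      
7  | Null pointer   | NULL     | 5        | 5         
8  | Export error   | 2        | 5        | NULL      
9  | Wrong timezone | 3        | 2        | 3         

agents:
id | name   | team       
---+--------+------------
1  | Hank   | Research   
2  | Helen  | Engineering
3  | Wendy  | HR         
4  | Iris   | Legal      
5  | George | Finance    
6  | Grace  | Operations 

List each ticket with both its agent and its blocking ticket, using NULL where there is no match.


Two LEFT JOINs from the same base table tickets: one to agents via agent_id, one to tickets itself via blocked_by. Both are LEFT so every ticket is preserved.
Match against agents:
  - ticket 1 (Crash on save): agent_id=5 -> matches George
  - ticket 2 (Missing icon): agent_id=5 -> matches George
  - ticket 3 (Off by one): agent_id=4 -> matches Iris
  - ticket 4 (Login fails): agent_id=4 -> matches Iris
  - ticket 5 (Slow page load): agent_id=2 -> matches Helen
  - ticket 6 (Bad redirect): agent_id=1 -> matches Hank
  - ticket 7 (Null pointer): agent_id=NULL, no match -> kept with NULL
  - ticket 8 (Export error): agent_id=2 -> matches Helen
  - ticket 9 (Wrong timezone): agent_id=3 -> matches Wendy
Match against tickets (self):
  - ticket 1 (Crash on save): blocked_by=NULL -> NULL
  - ticket 2 (Missing icon): blocked_by=NULL -> NULL
  - ticket 3 (Off by one): blocked_by=2 -> Missing icon
  - ticket 4 (Login fails): blocked_by=2 -> Missing icon
  - ticket 5 (Slow page load): blocked_by=NULL -> NULL
  - ticket 6 (Bad redirect): blocked_by=NULL -> NULL
  - ticket 7 (Null pointer): blocked_by=5 -> Slow page load
  - ticket 8 (Export error): blocked_by=NULL -> NULL
  - ticket 9 (Wrong timezone): blocked_by=3 -> Off by one

SQL:
SELECT a.title, b.name AS agent, c.title AS blocked_by
FROM tickets a
LEFT JOIN agents b ON a.agent_id = b.id
LEFT JOIN tickets c ON a.blocked_by = c.id

Result:
title          | agent  | blocked_by    
---------------+--------+---------------
Crash on save  | George | NULL          
Missing icon   | George | NULL          
Off by one     | Iris   | Missing icon  
Login fails    | Iris   | Missing icon  
Slow page load | Helen  | NULL          
Bad redirect   | Hank   | NULL          
Null pointer   | NULL   | Slow page load
Export error   | Helen  | NULL          
Wrong timezone | Wendy  | Off by one    


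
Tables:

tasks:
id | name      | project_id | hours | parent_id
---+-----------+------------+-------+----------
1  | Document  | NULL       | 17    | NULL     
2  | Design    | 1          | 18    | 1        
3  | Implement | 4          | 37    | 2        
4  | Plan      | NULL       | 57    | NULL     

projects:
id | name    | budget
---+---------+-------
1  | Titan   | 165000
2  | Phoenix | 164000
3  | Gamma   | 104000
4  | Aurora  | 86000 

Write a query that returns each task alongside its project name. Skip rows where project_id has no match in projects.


INNER JOIN keeps only tasks rows whose project_id matches an id in projects. Walk through each task:
  - task 1 (Document): project_id=NULL, no match -> dropped
  - task 2 (Design): project_id=1 -> matches Titan
  - task 3 (Implement): project_id=4 -> matches Aurora
  - task 4 (Plan): project_id=NULL, no match -> dropped
So 2 of 4 rows are dropped.

SQL:
SELECT a.name, b.name AS project
FROM tasks a
INNER JOIN projects b ON a.project_id = b.id

Result:
name      | project
----------+--------
Design    | Titan  
Implement | Aurora 


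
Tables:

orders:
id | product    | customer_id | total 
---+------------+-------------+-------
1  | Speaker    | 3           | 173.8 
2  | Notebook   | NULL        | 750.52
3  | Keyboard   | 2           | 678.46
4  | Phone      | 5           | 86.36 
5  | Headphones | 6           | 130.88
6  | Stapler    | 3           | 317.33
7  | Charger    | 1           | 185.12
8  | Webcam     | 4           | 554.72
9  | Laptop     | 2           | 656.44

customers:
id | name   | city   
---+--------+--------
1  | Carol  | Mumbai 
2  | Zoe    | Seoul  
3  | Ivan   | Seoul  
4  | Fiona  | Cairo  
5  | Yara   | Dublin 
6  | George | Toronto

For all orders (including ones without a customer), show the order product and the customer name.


LEFT JOIN keeps every row from orders (the left table); where customer_id has no match in customers, the customer columns become NULL. Walk through each order:
  - order 1 (Speaker): customer_id=3 -> matches Ivan
  - order 2 (Notebook): customer_id=NULL, no match -> kept with NULL
  - order 3 (Keyboard): customer_id=2 -> matches Zoe
  - order 4 (Phone): customer_id=5 -> matches Yara
  - order 5 (Headphones): customer_id=6 -> matches George
  - order 6 (Stapler): customer_id=3 -> matches Ivan
  - order 7 (Charger): customer_id=1 -> matches Carol
  - order 8 (Webcam): customer_id=4 -> matches Fiona
  - order 9 (Laptop): customer_id=2 -> matches Zoe
All 9 rows appear; 1 has NULL customer.

SQL:
SELECT a.product, b.name AS customer
FROM orders a
LEFT JOIN customers b ON a.customer_id = b.id

Result:
product    | customer
-----------+---------
Speaker    | Ivan    
Notebook   | NULL    
Keyboard   | Zoe     
Phone      | Yara    
Headphones | George  
Stapler    | Ivan    
Charger    | Carol   
Webcam     | Fiona   
Laptop     | Zoe     


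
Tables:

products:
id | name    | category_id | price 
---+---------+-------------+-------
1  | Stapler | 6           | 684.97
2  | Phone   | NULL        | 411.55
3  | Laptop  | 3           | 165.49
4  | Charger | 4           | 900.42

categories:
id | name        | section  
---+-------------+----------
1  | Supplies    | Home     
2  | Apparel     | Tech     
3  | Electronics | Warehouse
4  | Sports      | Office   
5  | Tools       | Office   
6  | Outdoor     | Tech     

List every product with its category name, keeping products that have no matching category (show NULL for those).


LEFT JOIN keeps every row from products (the left table); where category_id has no match in categories, the category columns become NULL. Walk through each product:
  - product 1 (Stapler): category_id=6 -> matches Outdoor
  - product 2 (Phone): category_id=NULL, no match -> kept with NULL
  - product 3 (Laptop): category_id=3 -> matches Electronics
  - product 4 (Charger): category_id=4 -> matches Sports
All 4 rows appear; 1 has NULL category.

SQL:
SELECT a.name, b.name AS category
FROM products a
LEFT JOIN categories b ON a.category_id = b.id

Result:
name    | category   
--------+------------
Stapler | Outdoor    
Phone   | NULL       
Laptop  | Electronics
Charger | Sports     


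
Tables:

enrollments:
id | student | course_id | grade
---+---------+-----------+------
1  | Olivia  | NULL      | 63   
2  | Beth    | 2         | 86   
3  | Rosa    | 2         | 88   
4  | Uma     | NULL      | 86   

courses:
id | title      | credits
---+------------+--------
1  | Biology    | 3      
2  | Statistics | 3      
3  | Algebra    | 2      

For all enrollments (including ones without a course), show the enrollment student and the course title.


LEFT JOIN keeps every row from enrollments (the left table); where course_id has no match in courses, the course columns become NULL. Walk through each enrollment:
  - enrollment 1 (Olivia): course_id=NULL, no match -> kept with NULL
  - enrollment 2 (Beth): course_id=2 -> matches Statistics
  - enrollment 3 (Rosa): course_id=2 -> matches Statistics
  - enrollment 4 (Uma): course_id=NULL, no match -> kept with NULL
All 4 rows appear; 2 have NULL course.

SQL:
SELECT a.student, b.title AS course
FROM enrollments a
LEFT JOIN courses b ON a.course_id = b.id

Result:
student | course    
--------+-----------
Olivia  | NULL      
Beth    | Statistics
Rosa    | Statistics
Uma     | NULL      


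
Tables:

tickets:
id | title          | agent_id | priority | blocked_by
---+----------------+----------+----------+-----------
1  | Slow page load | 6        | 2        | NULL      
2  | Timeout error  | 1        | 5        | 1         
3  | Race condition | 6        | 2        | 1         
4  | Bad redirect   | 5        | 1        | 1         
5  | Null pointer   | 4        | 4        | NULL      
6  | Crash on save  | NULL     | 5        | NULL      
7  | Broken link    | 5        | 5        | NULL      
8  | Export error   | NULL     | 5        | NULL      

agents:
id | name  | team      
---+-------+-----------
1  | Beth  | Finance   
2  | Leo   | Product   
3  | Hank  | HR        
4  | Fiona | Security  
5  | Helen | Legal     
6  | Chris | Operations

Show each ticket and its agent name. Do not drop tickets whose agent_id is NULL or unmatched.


LEFT JOIN keeps every row from tickets (the left table); where agent_id has no match in agents, the agent columns become NULL. Walk through each ticket:
  - ticket 1 (Slow page load): agent_id=6 -> matches Chris
  - ticket 2 (Timeout error): agent_id=1 -> matches Beth
  - ticket 3 (Race condition): agent_id=6 -> matches Chris
  - ticket 4 (Bad redirect): agent_id=5 -> matches Helen
  - ticket 5 (Null pointer): agent_id=4 -> matches Fiona
  - ticket 6 (Crash on save): agent_id=NULL, no match -> kept with NULL
  - ticket 7 (Broken link): agent_id=5 -> matches Helen
  - ticket 8 (Export error): agent_id=NULL, no match -> kept with NULL
All 8 rows appear; 2 have NULL agent.

SQL:
SELECT a.title, b.name AS agent
FROM tickets a
LEFT JOIN agents b ON a.agent_id = b.id

Result:
title          | agent
---------------+------
Slow page load | Chris
Timeout error  | Beth 
Race condition | Chris
Bad redirect   | Helen
Null pointer   | Fiona
Crash on save  | NULL 
Broken link    | Helen
Export error   | NULL 


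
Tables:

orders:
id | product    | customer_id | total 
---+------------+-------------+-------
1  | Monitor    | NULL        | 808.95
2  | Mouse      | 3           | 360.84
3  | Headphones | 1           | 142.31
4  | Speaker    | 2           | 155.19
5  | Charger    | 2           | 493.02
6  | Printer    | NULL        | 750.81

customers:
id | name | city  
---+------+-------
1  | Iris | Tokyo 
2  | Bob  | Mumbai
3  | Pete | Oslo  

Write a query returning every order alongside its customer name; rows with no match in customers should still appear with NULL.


LEFT JOIN keeps every row from orders (the left table); where customer_id has no match in customers, the customer columns become NULL. Walk through each order:
  - order 1 (Monitor): customer_id=NULL, no match -> kept with NULL
  - order 2 (Mouse): customer_id=3 -> matches Pete
  - order 3 (Headphones): customer_id=1 -> matches Iris
  - order 4 (Speaker): customer_id=2 -> matches Bob
  - order 5 (Charger): customer_id=2 -> matches Bob
  - order 6 (Printer): customer_id=NULL, no match -> kept with NULL
All 6 rows appear; 2 have NULL customer.

SQL:
SELECT a.product, b.name AS customer
FROM orders a
LEFT JOIN customers b ON a.customer_id = b.id

Result:
product    | customer
-----------+---------
Monitor    | NULL    
Mouse      | Pete    
Headphones | Iris    
Speaker    | Bob     
Charger    | Bob     
Printer    | NULL    


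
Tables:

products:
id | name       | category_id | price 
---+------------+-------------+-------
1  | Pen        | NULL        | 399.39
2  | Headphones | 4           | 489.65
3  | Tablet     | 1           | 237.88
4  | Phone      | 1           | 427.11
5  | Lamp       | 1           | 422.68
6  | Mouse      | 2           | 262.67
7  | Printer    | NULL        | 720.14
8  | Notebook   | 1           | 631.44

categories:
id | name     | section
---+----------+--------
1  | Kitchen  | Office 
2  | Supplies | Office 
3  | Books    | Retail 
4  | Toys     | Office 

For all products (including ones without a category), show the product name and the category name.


LEFT JOIN keeps every row from products (the left table); where category_id has no match in categories, the category columns become NULL. Walk through each product:
  - product 1 (Pen): category_id=NULL, no match -> kept with NULL
  - product 2 (Headphones): category_id=4 -> matches Toys
  - product 3 (Tablet): category_id=1 -> matches Kitchen
  - product 4 (Phone): category_id=1 -> matches Kitchen
  - product 5 (Lamp): category_id=1 -> matches Kitchen
  - product 6 (Mouse): category_id=2 -> matches Supplies
  - product 7 (Printer): category_id=NULL, no match -> kept with NULL
  - product 8 (Notebook): category_id=1 -> matches Kitchen
All 8 rows appear; 2 have NULL category.

SQL:
SELECT a.name, b.name AS category
FROM products a
LEFT JOIN categories b ON a.category_id = b.id

Result:
name       | category
-----------+---------
Pen        | NULL    
Headphones | Toys    
Tablet     | Kitchen 
Phone      | Kitchen 
Lamp       | Kitchen 
Mouse      | Supplies
Printer    | NULL    
Notebook   | Kitchen 


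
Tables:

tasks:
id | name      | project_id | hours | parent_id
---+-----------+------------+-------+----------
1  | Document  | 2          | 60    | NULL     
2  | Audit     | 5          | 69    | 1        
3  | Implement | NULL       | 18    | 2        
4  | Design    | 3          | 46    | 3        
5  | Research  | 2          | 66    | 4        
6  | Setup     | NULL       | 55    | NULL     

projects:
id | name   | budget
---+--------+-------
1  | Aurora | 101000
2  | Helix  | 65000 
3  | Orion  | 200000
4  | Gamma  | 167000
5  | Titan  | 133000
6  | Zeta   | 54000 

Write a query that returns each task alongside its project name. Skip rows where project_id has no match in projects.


INNER JOIN keeps only tasks rows whose project_id matches an id in projects. Walk through each task:
  - task 1 (Document): project_id=2 -> matches Helix
  - task 2 (Audit): project_id=5 -> matches Titan
  - task 3 (Implement): project_id=NULL, no match -> dropped
  - task 4 (Design): project_id=3 -> matches Orion
  - task 5 (Research): project_id=2 -> matches Helix
  - task 6 (Setup): project_id=NULL, no match -> dropped
So 2 of 6 rows are dropped.

SQL:
SELECT a.name, b.name AS project
FROM tasks a
INNER JOIN projects b ON a.project_id = b.id

Result:
name     | project
---------+--------
Document | Helix  
Audit    | Titan  
Design   | Orion  
Research | Helix  


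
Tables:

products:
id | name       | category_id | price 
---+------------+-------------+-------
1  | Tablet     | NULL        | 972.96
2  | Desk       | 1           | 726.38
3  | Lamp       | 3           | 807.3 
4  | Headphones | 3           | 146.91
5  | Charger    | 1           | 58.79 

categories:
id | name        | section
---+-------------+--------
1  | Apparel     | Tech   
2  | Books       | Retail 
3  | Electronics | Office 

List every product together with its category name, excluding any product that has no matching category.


INNER JOIN keeps only products rows whose category_id matches an id in categories. Walk through each product:
  - product 1 (Tablet): category_id=NULL, no match -> dropped
  - product 2 (Desk): category_id=1 -> matches Apparel
  - product 3 (Lamp): category_id=3 -> matches Electronics
  - product 4 (Headphones): category_id=3 -> matches Electronics
  - product 5 (Charger): category_id=1 -> matches Apparel
So 1 of 5 rows is dropped.

SQL:
SELECT a.name, b.name AS category
FROM products a
INNER JOIN categories b ON a.category_id = b.id

Result:
name       | category   
-----------+------------
Desk       | Apparel    
Lamp       | Electronics
Headphones | Electronics
Charger    | Apparel    


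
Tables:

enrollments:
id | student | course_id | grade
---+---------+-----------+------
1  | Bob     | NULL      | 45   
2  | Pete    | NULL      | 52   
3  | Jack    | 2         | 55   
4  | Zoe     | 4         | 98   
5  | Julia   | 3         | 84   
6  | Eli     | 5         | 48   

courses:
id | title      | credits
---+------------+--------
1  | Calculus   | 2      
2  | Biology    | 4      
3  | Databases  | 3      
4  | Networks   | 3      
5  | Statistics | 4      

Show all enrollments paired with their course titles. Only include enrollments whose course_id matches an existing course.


INNER JOIN keeps only enrollments rows whose course_id matches an id in courses. Walk through each enrollment:
  - enrollment 1 (Bob): course_id=NULL, no match -> dropped
  - enrollment 2 (Pete): course_id=NULL, no match -> dropped
  - enrollment 3 (Jack): course_id=2 -> matches Biology
  - enrollment 4 (Zoe): course_id=4 -> matches Networks
  - enrollment 5 (Julia): course_id=3 -> matches Databases
  - enrollment 6 (Eli): course_id=5 -> matches Statistics
So 2 of 6 rows are dropped.

SQL:
SELECT a.student, b.title AS course
FROM enrollments a
INNER JOIN courses b ON a.course_id = b.id

Result:
student | course    
--------+-----------
Jack    | Biology   
Zoe     | Networks  
Julia   | Databases 
Eli     | Statistics


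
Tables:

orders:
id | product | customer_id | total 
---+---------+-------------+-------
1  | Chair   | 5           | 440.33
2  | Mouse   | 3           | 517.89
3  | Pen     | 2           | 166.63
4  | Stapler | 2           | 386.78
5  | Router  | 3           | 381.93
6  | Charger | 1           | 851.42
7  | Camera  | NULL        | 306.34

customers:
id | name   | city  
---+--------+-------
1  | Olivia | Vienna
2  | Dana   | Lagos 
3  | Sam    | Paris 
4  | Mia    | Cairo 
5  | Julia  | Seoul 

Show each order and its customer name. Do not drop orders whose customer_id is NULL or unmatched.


LEFT JOIN keeps every row from orders (the left table); where customer_id has no match in customers, the customer columns become NULL. Walk through each order:
  - order 1 (Chair): customer_id=5 -> matches Julia
  - order 2 (Mouse): customer_id=3 -> matches Sam
  - order 3 (Pen): customer_id=2 -> matches Dana
  - order 4 (Stapler): customer_id=2 -> matches Dana
  - order 5 (Router): customer_id=3 -> matches Sam
  - order 6 (Charger): customer_id=1 -> matches Olivia
  - order 7 (Camera): customer_id=NULL, no match -> kept with NULL
All 7 rows appear; 1 has NULL customer.

SQL:
SELECT a.product, b.name AS customer
FROM orders a
LEFT JOIN customers b ON a.customer_id = b.id

Result:
product | customer
--------+---------
Chair   | Julia   
Mouse   | Sam     
Pen     | Dana    
Stapler | Dana    
Router  | Sam     
Charger | Olivia  
Camera  | NULL    


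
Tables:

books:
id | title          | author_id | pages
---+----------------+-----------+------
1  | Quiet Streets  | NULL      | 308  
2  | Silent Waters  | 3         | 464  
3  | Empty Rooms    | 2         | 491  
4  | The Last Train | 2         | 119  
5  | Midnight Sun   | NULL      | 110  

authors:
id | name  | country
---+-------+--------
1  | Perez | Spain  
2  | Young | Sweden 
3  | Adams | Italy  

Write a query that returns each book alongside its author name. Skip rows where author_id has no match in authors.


INNER JOIN keeps only books rows whose author_id matches an id in authors. Walk through each book:
  - book 1 (Quiet Streets): author_id=NULL, no match -> dropped
  - book 2 (Silent Waters): author_id=3 -> matches Adams
  - book 3 (Empty Rooms): author_id=2 -> matches Young
  - book 4 (The Last Train): author_id=2 -> matches Young
  - book 5 (Midnight Sun): author_id=NULL, no match -> dropped
So 2 of 5 rows are dropped.

SQL:
SELECT a.title, b.name AS author
FROM books a
INNER JOIN authors b ON a.author_id = b.id

Result:
title          | author
---------------+-------
Silent Waters  | Adams 
Empty Rooms    | Young 
The Last Train | Young 


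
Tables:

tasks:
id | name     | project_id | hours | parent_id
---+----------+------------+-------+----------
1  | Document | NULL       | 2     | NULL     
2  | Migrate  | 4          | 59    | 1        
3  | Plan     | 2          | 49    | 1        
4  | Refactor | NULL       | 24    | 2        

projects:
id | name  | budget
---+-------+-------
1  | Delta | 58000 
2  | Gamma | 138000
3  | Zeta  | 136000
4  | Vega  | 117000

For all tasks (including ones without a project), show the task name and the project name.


LEFT JOIN keeps every row from tasks (the left table); where project_id has no match in projects, the project columns become NULL. Walk through each task:
  - task 1 (Document): project_id=NULL, no match -> kept with NULL
  - task 2 (Migrate): project_id=4 -> matches Vega
  - task 3 (Plan): project_id=2 -> matches Gamma
  - task 4 (Refactor): project_id=NULL, no match -> kept with NULL
All 4 rows appear; 2 have NULL project.

SQL:
SELECT a.name, b.name AS project
FROM tasks a
LEFT JOIN projects b ON a.project_id = b.id

Result:
name     | project
---------+--------
Document | NULL   
Migrate  | Vega   
Plan     | Gamma  
Refactor | NULL   


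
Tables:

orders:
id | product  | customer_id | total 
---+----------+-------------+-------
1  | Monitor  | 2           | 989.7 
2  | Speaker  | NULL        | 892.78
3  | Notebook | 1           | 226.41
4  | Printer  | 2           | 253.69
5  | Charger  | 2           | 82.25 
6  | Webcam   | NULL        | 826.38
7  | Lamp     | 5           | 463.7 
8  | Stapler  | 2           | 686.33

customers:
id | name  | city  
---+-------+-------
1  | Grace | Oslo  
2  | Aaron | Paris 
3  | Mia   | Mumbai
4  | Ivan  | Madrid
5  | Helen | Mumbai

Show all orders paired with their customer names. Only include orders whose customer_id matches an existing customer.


INNER JOIN keeps only orders rows whose customer_id matches an id in customers. Walk through each order:
  - order 1 (Monitor): customer_id=2 -> matches Aaron
  - order 2 (Speaker): customer_id=NULL, no match -> dropped
  - order 3 (Notebook): customer_id=1 -> matches Grace
  - order 4 (Printer): customer_id=2 -> matches Aaron
  - order 5 (Charger): customer_id=2 -> matches Aaron
  - order 6 (Webcam): customer_id=NULL, no match -> dropped
  - order 7 (Lamp): customer_id=5 -> matches Helen
  - order 8 (Stapler): customer_id=2 -> matches Aaron
So 2 of 8 rows are dropped.

SQL:
SELECT a.product, b.name AS customer
FROM orders a
INNER JOIN customers b ON a.customer_id = b.id

Result:
product  | customer
---------+---------
Monitor  | Aaron   
Notebook | Grace   
Printer  | Aaron   
Charger  | Aaron   
Lamp     | Helen   
Stapler  | Aaron   


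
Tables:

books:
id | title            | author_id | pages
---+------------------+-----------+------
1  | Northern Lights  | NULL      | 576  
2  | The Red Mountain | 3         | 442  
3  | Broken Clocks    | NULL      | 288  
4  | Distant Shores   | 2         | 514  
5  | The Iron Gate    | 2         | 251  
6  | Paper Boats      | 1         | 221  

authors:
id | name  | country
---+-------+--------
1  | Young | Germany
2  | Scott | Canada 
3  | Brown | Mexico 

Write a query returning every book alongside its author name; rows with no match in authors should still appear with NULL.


LEFT JOIN keeps every row from books (the left table); where author_id has no match in authors, the author columns become NULL. Walk through each book:
  - book 1 (Northern Lights): author_id=NULL, no match -> kept with NULL
  - book 2 (The Red Mountain): author_id=3 -> matches Brown
  - book 3 (Broken Clocks): author_id=NULL, no match -> kept with NULL
  - book 4 (Distant Shores): author_id=2 -> matches Scott
  - book 5 (The Iron Gate): author_id=2 -> matches Scott
  - book 6 (Paper Boats): author_id=1 -> matches Young
All 6 rows appear; 2 have NULL author.

SQL:
SELECT a.title, b.name AS author
FROM books a
LEFT JOIN authors b ON a.author_id = b.id

Result:
title            | author
-----------------+-------
Northern Lights  | NULL  
The Red Mountain | Brown 
Broken Clocks    | NULL  
Distant Shores   | Scott 
The Iron Gate    | Scott 
Paper Boats      | Young 


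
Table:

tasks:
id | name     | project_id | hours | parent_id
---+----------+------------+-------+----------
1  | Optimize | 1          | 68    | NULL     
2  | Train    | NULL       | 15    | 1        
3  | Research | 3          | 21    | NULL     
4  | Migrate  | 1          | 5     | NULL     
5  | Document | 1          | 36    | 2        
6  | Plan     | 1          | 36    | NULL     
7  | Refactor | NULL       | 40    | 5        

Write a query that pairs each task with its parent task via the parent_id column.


This is a self-join: tasks is joined to a second copy of itself, matching each row's parent_id to another row's id. Use LEFT JOIN so rows with parent_id=NULL are kept.
  - task 1 (Optimize): parent_id=NULL -> NULL
  - task 2 (Train): parent_id=1 -> Optimize
  - task 3 (Research): parent_id=NULL -> NULL
  - task 4 (Migrate): parent_id=NULL -> NULL
  - task 5 (Document): parent_id=2 -> Train
  - task 6 (Plan): parent_id=NULL -> NULL
  - task 7 (Refactor): parent_id=5 -> Document

SQL:
SELECT a.name AS item, b.name AS parent
FROM tasks a
LEFT JOIN tasks b ON a.parent_id = b.id

Result:
item     | parent  
---------+---------
Optimize | NULL    
Train    | Optimize
Research | NULL    
Migrate  | NULL    
Document | Train   
Plan     | NULL    
Refactor | Document


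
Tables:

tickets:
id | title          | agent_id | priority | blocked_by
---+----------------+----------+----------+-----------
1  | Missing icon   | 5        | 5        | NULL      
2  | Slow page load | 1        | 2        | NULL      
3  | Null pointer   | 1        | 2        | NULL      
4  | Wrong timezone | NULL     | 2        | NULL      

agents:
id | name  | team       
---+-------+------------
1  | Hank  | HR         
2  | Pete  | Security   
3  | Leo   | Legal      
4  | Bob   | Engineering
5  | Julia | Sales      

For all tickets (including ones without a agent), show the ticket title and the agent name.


LEFT JOIN keeps every row from tickets (the left table); where agent_id has no match in agents, the agent columns become NULL. Walk through each ticket:
  - ticket 1 (Missing icon): agent_id=5 -> matches Julia
  - ticket 2 (Slow page load): agent_id=1 -> matches Hank
  - ticket 3 (Null pointer): agent_id=1 -> matches Hank
  - ticket 4 (Wrong timezone): agent_id=NULL, no match -> kept with NULL
All 4 rows appear; 1 has NULL agent.

SQL:
SELECT a.title, b.name AS agent
FROM tickets a
LEFT JOIN agents b ON a.agent_id = b.id

Result:
title          | agent
---------------+------
Missing icon   | Julia
Slow page load | Hank 
Null pointer   | Hank 
Wrong timezone | NULL 


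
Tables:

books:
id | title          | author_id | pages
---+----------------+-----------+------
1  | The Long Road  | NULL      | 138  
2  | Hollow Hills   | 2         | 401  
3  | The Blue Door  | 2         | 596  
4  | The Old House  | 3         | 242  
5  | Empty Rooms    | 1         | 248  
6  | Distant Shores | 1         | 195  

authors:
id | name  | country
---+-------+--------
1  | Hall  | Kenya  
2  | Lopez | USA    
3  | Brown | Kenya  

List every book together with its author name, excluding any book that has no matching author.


INNER JOIN keeps only books rows whose author_id matches an id in authors. Walk through each book:
  - book 1 (The Long Road): author_id=NULL, no match -> dropped
  - book 2 (Hollow Hills): author_id=2 -> matches Lopez
  - book 3 (The Blue Door): author_id=2 -> matches Lopez
  - book 4 (The Old House): author_id=3 -> matches Brown
  - book 5 (Empty Rooms): author_id=1 -> matches Hall
  - book 6 (Distant Shores): author_id=1 -> matches Hall
So 1 of 6 rows is dropped.

SQL:
SELECT a.title, b.name AS author
FROM books a
INNER JOIN authors b ON a.author_id = b.id

Result:
title          | author
---------------+-------
Hollow Hills   | Lopez 
The Blue Door  | Lopez 
The Old House  | Brown 
Empty Rooms    | Hall  
Distant Shores | Hall  


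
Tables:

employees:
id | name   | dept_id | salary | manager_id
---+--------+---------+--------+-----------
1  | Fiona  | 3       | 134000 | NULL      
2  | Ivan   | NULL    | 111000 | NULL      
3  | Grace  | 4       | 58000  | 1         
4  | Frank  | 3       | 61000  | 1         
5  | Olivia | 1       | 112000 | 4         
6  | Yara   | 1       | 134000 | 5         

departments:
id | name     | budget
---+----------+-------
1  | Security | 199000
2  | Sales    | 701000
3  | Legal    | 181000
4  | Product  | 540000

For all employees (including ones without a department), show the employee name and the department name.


LEFT JOIN keeps every row from employees (the left table); where dept_id has no match in departments, the department columns become NULL. Walk through each employee:
  - employee 1 (Fiona): dept_id=3 -> matches Legal
  - employee 2 (Ivan): dept_id=NULL, no match -> kept with NULL
  - employee 3 (Grace): dept_id=4 -> matches Product
  - employee 4 (Frank): dept_id=3 -> matches Legal
  - employee 5 (Olivia): dept_id=1 -> matches Security
  - employee 6 (Yara): dept_id=1 -> matches Security
All 6 rows appear; 1 has NULL department.

SQL:
SELECT a.name, b.name AS department
FROM employees a
LEFT JOIN departments b ON a.dept_id = b.id

Result:
name   | department
-------+-----------
Fiona  | Legal     
Ivan   | NULL      
Grace  | Product   
Frank  | Legal     
Olivia | Security  
Yara   | Security  


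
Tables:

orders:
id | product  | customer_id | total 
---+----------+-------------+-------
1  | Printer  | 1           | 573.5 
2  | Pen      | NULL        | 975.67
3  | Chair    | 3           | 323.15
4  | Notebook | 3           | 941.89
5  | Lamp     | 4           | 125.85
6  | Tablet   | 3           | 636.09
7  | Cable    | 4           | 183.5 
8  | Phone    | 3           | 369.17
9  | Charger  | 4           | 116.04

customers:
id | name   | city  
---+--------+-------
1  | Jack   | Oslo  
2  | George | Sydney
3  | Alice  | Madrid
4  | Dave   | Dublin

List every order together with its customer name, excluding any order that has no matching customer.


INNER JOIN keeps only orders rows whose customer_id matches an id in customers. Walk through each order:
  - order 1 (Printer): customer_id=1 -> matches Jack
  - order 2 (Pen): customer_id=NULL, no match -> dropped
  - order 3 (Chair): customer_id=3 -> matches Alice
  - order 4 (Notebook): customer_id=3 -> matches Alice
  - order 5 (Lamp): customer_id=4 -> matches Dave
  - order 6 (Tablet): customer_id=3 -> matches Alice
  - order 7 (Cable): customer_id=4 -> matches Dave
  - order 8 (Phone): customer_id=3 -> matches Alice
  - order 9 (Charger): customer_id=4 -> matches Dave
So 1 of 9 rows is dropped.

SQL:
SELECT a.product, b.name AS customer
FROM orders a
INNER JOIN customers b ON a.customer_id = b.id

Result:
product  | customer
---------+---------
Printer  | Jack    
Chair    | Alice   
Notebook | Alice   
Lamp     | Dave    
Tablet   | Alice   
Cable    | Dave    
Phone    | Alice   
Charger  | Dave    


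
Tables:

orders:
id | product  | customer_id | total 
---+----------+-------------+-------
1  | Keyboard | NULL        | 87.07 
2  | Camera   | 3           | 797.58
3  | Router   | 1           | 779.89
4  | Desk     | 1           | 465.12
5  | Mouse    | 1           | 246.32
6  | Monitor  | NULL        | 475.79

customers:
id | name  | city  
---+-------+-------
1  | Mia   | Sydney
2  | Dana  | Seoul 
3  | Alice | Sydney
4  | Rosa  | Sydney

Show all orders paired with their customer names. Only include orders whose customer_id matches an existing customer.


INNER JOIN keeps only orders rows whose customer_id matches an id in customers. Walk through each order:
  - order 1 (Keyboard): customer_id=NULL, no match -> dropped
  - order 2 (Camera): customer_id=3 -> matches Alice
  - order 3 (Router): customer_id=1 -> matches Mia
  - order 4 (Desk): customer_id=1 -> matches Mia
  - order 5 (Mouse): customer_id=1 -> matches Mia
  - order 6 (Monitor): customer_id=NULL, no match -> dropped
So 2 of 6 rows are dropped.

SQL:
SELECT a.product, b.name AS customer
FROM orders a
INNER JOIN customers b ON a.customer_id = b.id

Result:
product | customer
--------+---------
Camera  | Alice   
Router  | Mia     
Desk    | Mia     
Mouse   | Mia     
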